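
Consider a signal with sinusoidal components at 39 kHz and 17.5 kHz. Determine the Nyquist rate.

78 kHz

Highest-frequency component: 39 kHz.
Nyquist rate = 2 × 39 kHz = 78 kHz.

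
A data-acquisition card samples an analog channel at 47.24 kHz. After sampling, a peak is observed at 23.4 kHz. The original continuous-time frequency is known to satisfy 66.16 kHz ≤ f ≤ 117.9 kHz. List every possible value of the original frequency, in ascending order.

Frequencies that alias to 23.4 kHz are k·fs ± 23.4 kHz for integer k ≥ 0.
k=0: 23.4 kHz.
k=1: 23.84 kHz, 70.64 kHz.
k=2: 71.08 kHz, 117.88 kHz.
k=3: 118.32 kHz, 165.12 kHz.
Within [66.16 kHz, 117.9 kHz]: 70.64 kHz, 71.08 kHz, 117.88 kHz.

70.64 kHz, 71.08 kHz, 117.88 kHz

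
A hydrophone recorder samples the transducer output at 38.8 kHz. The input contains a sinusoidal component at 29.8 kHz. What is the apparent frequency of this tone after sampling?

29.8 kHz > fs/2 = 19.4 kHz, folds to fs − 29.8 kHz = 9 kHz.

9 kHz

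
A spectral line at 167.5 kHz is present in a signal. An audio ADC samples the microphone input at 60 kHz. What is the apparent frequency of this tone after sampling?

167.5 kHz mod fs = 47.5 kHz.
47.5 kHz > fs/2 = 30 kHz, folds to fs − 47.5 kHz = 12.5 kHz.

12.5 kHz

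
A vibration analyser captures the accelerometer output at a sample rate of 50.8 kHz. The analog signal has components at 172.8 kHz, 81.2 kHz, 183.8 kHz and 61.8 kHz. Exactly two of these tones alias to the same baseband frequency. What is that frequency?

20.4 kHz

fs/2 = 25.4 kHz.
172.8 kHz mod fs = 20.4 kHz.
20.4 kHz ≤ fs/2 = 25.4 kHz, appears at 20.4 kHz.
81.2 kHz mod fs = 30.4 kHz.
30.4 kHz > fs/2 = 25.4 kHz, folds to fs − 30.4 kHz = 20.4 kHz.
183.8 kHz mod fs = 31.4 kHz.
31.4 kHz > fs/2 = 25.4 kHz, folds to fs − 31.4 kHz = 19.4 kHz.
61.8 kHz mod fs = 11 kHz.
11 kHz ≤ fs/2 = 25.4 kHz, appears at 11 kHz.
81.2 kHz and 172.8 kHz both map to 20.4 kHz.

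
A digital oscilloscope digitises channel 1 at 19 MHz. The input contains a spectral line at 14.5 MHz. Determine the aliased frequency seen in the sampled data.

4.5 MHz

14.5 MHz > fs/2 = 9.5 MHz, folds to fs − 14.5 MHz = 4.5 MHz.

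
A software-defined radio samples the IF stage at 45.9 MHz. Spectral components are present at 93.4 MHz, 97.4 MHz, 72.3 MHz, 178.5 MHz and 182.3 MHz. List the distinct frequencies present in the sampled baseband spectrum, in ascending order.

1.3 MHz, 1.6 MHz, 5.1 MHz, 5.6 MHz, 19.5 MHz

fs/2 = 22.95 MHz.
93.4 MHz mod fs = 1.6 MHz.
1.6 MHz ≤ fs/2 = 22.95 MHz, appears at 1.6 MHz.
97.4 MHz mod fs = 5.6 MHz.
5.6 MHz ≤ fs/2 = 22.95 MHz, appears at 5.6 MHz.
72.3 MHz mod fs = 26.4 MHz.
26.4 MHz > fs/2 = 22.95 MHz, folds to fs − 26.4 MHz = 19.5 MHz.
178.5 MHz mod fs = 40.8 MHz.
40.8 MHz > fs/2 = 22.95 MHz, folds to fs − 40.8 MHz = 5.1 MHz.
182.3 MHz mod fs = 44.6 MHz.
44.6 MHz > fs/2 = 22.95 MHz, folds to fs − 44.6 MHz = 1.3 MHz.
Distinct values: {1.3 MHz, 1.6 MHz, 5.1 MHz, 5.6 MHz, 19.5 MHz}.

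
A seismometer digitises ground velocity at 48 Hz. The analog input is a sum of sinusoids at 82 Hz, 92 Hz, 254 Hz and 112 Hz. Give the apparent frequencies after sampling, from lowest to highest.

fs/2 = 24 Hz.
82 Hz mod fs = 34 Hz.
34 Hz > fs/2 = 24 Hz, folds to fs − 34 Hz = 14 Hz.
92 Hz mod fs = 44 Hz.
44 Hz > fs/2 = 24 Hz, folds to fs − 44 Hz = 4 Hz.
254 Hz mod fs = 14 Hz.
14 Hz ≤ fs/2 = 24 Hz, appears at 14 Hz.
112 Hz mod fs = 16 Hz.
16 Hz ≤ fs/2 = 24 Hz, appears at 16 Hz.
Distinct values: {4 Hz, 14 Hz, 16 Hz}.

4 Hz, 14 Hz, 16 Hz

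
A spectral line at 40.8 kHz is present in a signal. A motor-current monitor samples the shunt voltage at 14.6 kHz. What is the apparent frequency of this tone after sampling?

40.8 kHz mod fs = 11.6 kHz.
11.6 kHz > fs/2 = 7.3 kHz, folds to fs − 11.6 kHz = 3 kHz.

3 kHz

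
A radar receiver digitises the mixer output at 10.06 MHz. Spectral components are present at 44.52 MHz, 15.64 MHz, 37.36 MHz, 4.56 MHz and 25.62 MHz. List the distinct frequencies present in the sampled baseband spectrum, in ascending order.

fs/2 = 5.03 MHz.
44.52 MHz mod fs = 4.28 MHz.
4.28 MHz ≤ fs/2 = 5.03 MHz, appears at 4.28 MHz.
15.64 MHz mod fs = 5.58 MHz.
5.58 MHz > fs/2 = 5.03 MHz, folds to fs − 5.58 MHz = 4.48 MHz.
37.36 MHz mod fs = 7.18 MHz.
7.18 MHz > fs/2 = 5.03 MHz, folds to fs − 7.18 MHz = 2.88 MHz.
4.56 MHz ≤ fs/2 = 5.03 MHz, passes unchanged.
25.62 MHz mod fs = 5.5 MHz.
5.5 MHz > fs/2 = 5.03 MHz, folds to fs − 5.5 MHz = 4.56 MHz.
Distinct values: {2.88 MHz, 4.28 MHz, 4.48 MHz, 4.56 MHz}.

2.88 MHz, 4.28 MHz, 4.48 MHz, 4.56 MHz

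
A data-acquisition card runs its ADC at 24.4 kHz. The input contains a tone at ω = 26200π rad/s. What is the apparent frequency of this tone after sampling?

ω = 26200π rad/s → f = ω/(2π) = 13100 Hz = 13.1 kHz.
13.1 kHz > fs/2 = 12.2 kHz, folds to fs − 13.1 kHz = 11.3 kHz.

11.3 kHz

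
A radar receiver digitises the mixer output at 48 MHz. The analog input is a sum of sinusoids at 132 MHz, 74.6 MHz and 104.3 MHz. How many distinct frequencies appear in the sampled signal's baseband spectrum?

3

fs/2 = 24 MHz.
132 MHz mod fs = 36 MHz.
36 MHz > fs/2 = 24 MHz, folds to fs − 36 MHz = 12 MHz.
74.6 MHz mod fs = 26.6 MHz.
26.6 MHz > fs/2 = 24 MHz, folds to fs − 26.6 MHz = 21.4 MHz.
104.3 MHz mod fs = 8.3 MHz.
8.3 MHz ≤ fs/2 = 24 MHz, appears at 8.3 MHz.
Distinct values: {8.3 MHz, 12 MHz, 21.4 MHz} → 3.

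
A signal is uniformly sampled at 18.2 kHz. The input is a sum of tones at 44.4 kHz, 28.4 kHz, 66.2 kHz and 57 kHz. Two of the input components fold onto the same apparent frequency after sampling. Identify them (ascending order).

fs/2 = 9.1 kHz.
44.4 kHz mod fs = 8 kHz.
8 kHz ≤ fs/2 = 9.1 kHz, appears at 8 kHz.
28.4 kHz mod fs = 10.2 kHz.
10.2 kHz > fs/2 = 9.1 kHz, folds to fs − 10.2 kHz = 8 kHz.
66.2 kHz mod fs = 11.6 kHz.
11.6 kHz > fs/2 = 9.1 kHz, folds to fs − 11.6 kHz = 6.6 kHz.
57 kHz mod fs = 2.4 kHz.
2.4 kHz ≤ fs/2 = 9.1 kHz, appears at 2.4 kHz.
28.4 kHz and 44.4 kHz both map to 8 kHz.

28.4 kHz, 44.4 kHz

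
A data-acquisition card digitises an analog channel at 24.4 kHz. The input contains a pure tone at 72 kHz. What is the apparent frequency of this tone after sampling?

72 kHz mod fs = 23.2 kHz.
23.2 kHz > fs/2 = 12.2 kHz, folds to fs − 23.2 kHz = 1.2 kHz.

1.2 kHz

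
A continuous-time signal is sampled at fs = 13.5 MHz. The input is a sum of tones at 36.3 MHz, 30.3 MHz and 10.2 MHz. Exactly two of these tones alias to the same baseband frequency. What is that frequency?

3.3 MHz

fs/2 = 6.75 MHz.
36.3 MHz mod fs = 9.3 MHz.
9.3 MHz > fs/2 = 6.75 MHz, folds to fs − 9.3 MHz = 4.2 MHz.
30.3 MHz mod fs = 3.3 MHz.
3.3 MHz ≤ fs/2 = 6.75 MHz, appears at 3.3 MHz.
10.2 MHz > fs/2 = 6.75 MHz, folds to fs − 10.2 MHz = 3.3 MHz.
10.2 MHz and 30.3 MHz both map to 3.3 MHz.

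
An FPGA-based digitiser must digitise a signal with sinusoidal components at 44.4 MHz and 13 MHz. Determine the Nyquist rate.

88.8 MHz

Highest-frequency component: 44.4 MHz.
Nyquist rate = 2 × 44.4 MHz = 88.8 MHz.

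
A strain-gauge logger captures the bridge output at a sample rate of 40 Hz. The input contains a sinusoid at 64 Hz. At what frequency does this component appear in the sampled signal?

16 Hz

64 Hz mod fs = 24 Hz.
24 Hz > fs/2 = 20 Hz, folds to fs − 24 Hz = 16 Hz.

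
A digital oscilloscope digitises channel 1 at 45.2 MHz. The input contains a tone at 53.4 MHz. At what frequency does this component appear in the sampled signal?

53.4 MHz mod fs = 8.2 MHz.
8.2 MHz ≤ fs/2 = 22.6 MHz, appears at 8.2 MHz.

8.2 MHz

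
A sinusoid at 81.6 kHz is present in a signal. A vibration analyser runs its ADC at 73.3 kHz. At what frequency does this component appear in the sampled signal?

81.6 kHz mod fs = 8.3 kHz.
8.3 kHz ≤ fs/2 = 36.65 kHz, appears at 8.3 kHz.

8.3 kHz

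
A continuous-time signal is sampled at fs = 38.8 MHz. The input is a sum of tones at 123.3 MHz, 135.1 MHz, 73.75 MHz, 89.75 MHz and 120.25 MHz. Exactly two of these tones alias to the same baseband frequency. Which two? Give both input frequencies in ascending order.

73.75 MHz, 120.25 MHz

fs/2 = 19.4 MHz.
123.3 MHz mod fs = 6.9 MHz.
6.9 MHz ≤ fs/2 = 19.4 MHz, appears at 6.9 MHz.
135.1 MHz mod fs = 18.7 MHz.
18.7 MHz ≤ fs/2 = 19.4 MHz, appears at 18.7 MHz.
73.75 MHz mod fs = 34.95 MHz.
34.95 MHz > fs/2 = 19.4 MHz, folds to fs − 34.95 MHz = 3.85 MHz.
89.75 MHz mod fs = 12.15 MHz.
12.15 MHz ≤ fs/2 = 19.4 MHz, appears at 12.15 MHz.
120.25 MHz mod fs = 3.85 MHz.
3.85 MHz ≤ fs/2 = 19.4 MHz, appears at 3.85 MHz.
73.75 MHz and 120.25 MHz both map to 3.85 MHz.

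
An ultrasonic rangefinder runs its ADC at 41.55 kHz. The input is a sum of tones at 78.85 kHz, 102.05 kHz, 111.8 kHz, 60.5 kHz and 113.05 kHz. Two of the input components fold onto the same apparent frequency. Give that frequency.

18.95 kHz

fs/2 = 20.775 kHz.
78.85 kHz mod fs = 37.3 kHz.
37.3 kHz > fs/2 = 20.775 kHz, folds to fs − 37.3 kHz = 4.25 kHz.
102.05 kHz mod fs = 18.95 kHz.
18.95 kHz ≤ fs/2 = 20.775 kHz, appears at 18.95 kHz.
111.8 kHz mod fs = 28.7 kHz.
28.7 kHz > fs/2 = 20.775 kHz, folds to fs − 28.7 kHz = 12.85 kHz.
60.5 kHz mod fs = 18.95 kHz.
18.95 kHz ≤ fs/2 = 20.775 kHz, appears at 18.95 kHz.
113.05 kHz mod fs = 29.95 kHz.
29.95 kHz > fs/2 = 20.775 kHz, folds to fs − 29.95 kHz = 11.6 kHz.
60.5 kHz and 102.05 kHz both map to 18.95 kHz.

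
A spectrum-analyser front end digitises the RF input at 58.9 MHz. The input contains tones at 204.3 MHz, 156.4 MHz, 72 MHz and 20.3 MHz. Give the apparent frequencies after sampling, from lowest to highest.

13.1 MHz, 20.3 MHz, 27.6 MHz

fs/2 = 29.45 MHz.
204.3 MHz mod fs = 27.6 MHz.
27.6 MHz ≤ fs/2 = 29.45 MHz, appears at 27.6 MHz.
156.4 MHz mod fs = 38.6 MHz.
38.6 MHz > fs/2 = 29.45 MHz, folds to fs − 38.6 MHz = 20.3 MHz.
72 MHz mod fs = 13.1 MHz.
13.1 MHz ≤ fs/2 = 29.45 MHz, appears at 13.1 MHz.
20.3 MHz ≤ fs/2 = 29.45 MHz, passes unchanged.
Distinct values: {13.1 MHz, 20.3 MHz, 27.6 MHz}.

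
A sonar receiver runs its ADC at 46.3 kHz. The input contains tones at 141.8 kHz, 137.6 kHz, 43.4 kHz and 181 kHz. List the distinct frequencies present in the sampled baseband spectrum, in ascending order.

fs/2 = 23.15 kHz.
141.8 kHz mod fs = 2.9 kHz.
2.9 kHz ≤ fs/2 = 23.15 kHz, appears at 2.9 kHz.
137.6 kHz mod fs = 45 kHz.
45 kHz > fs/2 = 23.15 kHz, folds to fs − 45 kHz = 1.3 kHz.
43.4 kHz > fs/2 = 23.15 kHz, folds to fs − 43.4 kHz = 2.9 kHz.
181 kHz mod fs = 42.1 kHz.
42.1 kHz > fs/2 = 23.15 kHz, folds to fs − 42.1 kHz = 4.2 kHz.
Distinct values: {1.3 kHz, 2.9 kHz, 4.2 kHz}.

1.3 kHz, 2.9 kHz, 4.2 kHz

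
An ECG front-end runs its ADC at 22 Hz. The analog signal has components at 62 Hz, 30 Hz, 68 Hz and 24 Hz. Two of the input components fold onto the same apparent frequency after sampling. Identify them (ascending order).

24 Hz, 68 Hz

fs/2 = 11 Hz.
62 Hz mod fs = 18 Hz.
18 Hz > fs/2 = 11 Hz, folds to fs − 18 Hz = 4 Hz.
30 Hz mod fs = 8 Hz.
8 Hz ≤ fs/2 = 11 Hz, appears at 8 Hz.
68 Hz mod fs = 2 Hz.
2 Hz ≤ fs/2 = 11 Hz, appears at 2 Hz.
24 Hz mod fs = 2 Hz.
2 Hz ≤ fs/2 = 11 Hz, appears at 2 Hz.
24 Hz and 68 Hz both map to 2 Hz.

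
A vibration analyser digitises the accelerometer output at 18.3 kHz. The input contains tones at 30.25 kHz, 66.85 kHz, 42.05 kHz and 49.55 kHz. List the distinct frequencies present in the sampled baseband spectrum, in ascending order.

fs/2 = 9.15 kHz.
30.25 kHz mod fs = 11.95 kHz.
11.95 kHz > fs/2 = 9.15 kHz, folds to fs − 11.95 kHz = 6.35 kHz.
66.85 kHz mod fs = 11.95 kHz.
11.95 kHz > fs/2 = 9.15 kHz, folds to fs − 11.95 kHz = 6.35 kHz.
42.05 kHz mod fs = 5.45 kHz.
5.45 kHz ≤ fs/2 = 9.15 kHz, appears at 5.45 kHz.
49.55 kHz mod fs = 12.95 kHz.
12.95 kHz > fs/2 = 9.15 kHz, folds to fs − 12.95 kHz = 5.35 kHz.
Distinct values: {5.35 kHz, 5.45 kHz, 6.35 kHz}.

5.35 kHz, 5.45 kHz, 6.35 kHz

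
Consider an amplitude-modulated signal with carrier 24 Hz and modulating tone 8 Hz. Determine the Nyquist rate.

64 Hz

AM sidebands sit at fc ± fm = 16 Hz and 32 Hz.
Highest-frequency component: 32 Hz.
Nyquist rate = 2 × 32 Hz = 64 Hz.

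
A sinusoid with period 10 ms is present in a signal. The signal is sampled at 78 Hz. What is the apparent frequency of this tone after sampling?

22 Hz

T = 10 ms → f = 1/T = 100 Hz.
100 Hz mod fs = 22 Hz.
22 Hz ≤ fs/2 = 39 Hz, appears at 22 Hz.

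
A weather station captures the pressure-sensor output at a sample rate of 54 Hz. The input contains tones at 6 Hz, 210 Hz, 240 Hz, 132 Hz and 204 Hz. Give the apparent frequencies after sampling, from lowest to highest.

6 Hz, 12 Hz, 24 Hz

fs/2 = 27 Hz.
6 Hz ≤ fs/2 = 27 Hz, passes unchanged.
210 Hz mod fs = 48 Hz.
48 Hz > fs/2 = 27 Hz, folds to fs − 48 Hz = 6 Hz.
240 Hz mod fs = 24 Hz.
24 Hz ≤ fs/2 = 27 Hz, appears at 24 Hz.
132 Hz mod fs = 24 Hz.
24 Hz ≤ fs/2 = 27 Hz, appears at 24 Hz.
204 Hz mod fs = 42 Hz.
42 Hz > fs/2 = 27 Hz, folds to fs − 42 Hz = 12 Hz.
Distinct values: {6 Hz, 12 Hz, 24 Hz}.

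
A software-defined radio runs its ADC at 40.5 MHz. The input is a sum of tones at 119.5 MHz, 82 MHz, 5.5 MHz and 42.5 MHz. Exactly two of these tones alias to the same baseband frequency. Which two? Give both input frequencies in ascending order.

fs/2 = 20.25 MHz.
119.5 MHz mod fs = 38.5 MHz.
38.5 MHz > fs/2 = 20.25 MHz, folds to fs − 38.5 MHz = 2 MHz.
82 MHz mod fs = 1 MHz.
1 MHz ≤ fs/2 = 20.25 MHz, appears at 1 MHz.
5.5 MHz ≤ fs/2 = 20.25 MHz, passes unchanged.
42.5 MHz mod fs = 2 MHz.
2 MHz ≤ fs/2 = 20.25 MHz, appears at 2 MHz.
42.5 MHz and 119.5 MHz both map to 2 MHz.

42.5 MHz, 119.5 MHz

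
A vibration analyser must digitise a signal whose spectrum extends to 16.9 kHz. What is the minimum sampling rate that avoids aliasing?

33.8 kHz

Nyquist rate = 2 × 16.9 kHz = 33.8 kHz.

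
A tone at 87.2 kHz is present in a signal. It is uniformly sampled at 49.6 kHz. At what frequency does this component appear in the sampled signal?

12 kHz

87.2 kHz mod fs = 37.6 kHz.
37.6 kHz > fs/2 = 24.8 kHz, folds to fs − 37.6 kHz = 12 kHz.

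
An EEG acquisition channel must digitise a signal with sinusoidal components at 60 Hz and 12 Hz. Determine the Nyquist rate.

120 Hz

Highest-frequency component: 60 Hz.
Nyquist rate = 2 × 60 Hz = 120 Hz.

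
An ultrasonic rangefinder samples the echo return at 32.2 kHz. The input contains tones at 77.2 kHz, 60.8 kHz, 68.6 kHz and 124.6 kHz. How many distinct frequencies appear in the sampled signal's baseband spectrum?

3

fs/2 = 16.1 kHz.
77.2 kHz mod fs = 12.8 kHz.
12.8 kHz ≤ fs/2 = 16.1 kHz, appears at 12.8 kHz.
60.8 kHz mod fs = 28.6 kHz.
28.6 kHz > fs/2 = 16.1 kHz, folds to fs − 28.6 kHz = 3.6 kHz.
68.6 kHz mod fs = 4.2 kHz.
4.2 kHz ≤ fs/2 = 16.1 kHz, appears at 4.2 kHz.
124.6 kHz mod fs = 28 kHz.
28 kHz > fs/2 = 16.1 kHz, folds to fs − 28 kHz = 4.2 kHz.
Distinct values: {3.6 kHz, 4.2 kHz, 12.8 kHz} → 3.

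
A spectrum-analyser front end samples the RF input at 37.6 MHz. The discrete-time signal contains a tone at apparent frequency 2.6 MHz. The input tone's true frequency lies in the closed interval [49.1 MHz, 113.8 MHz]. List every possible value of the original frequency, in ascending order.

Frequencies that alias to 2.6 MHz are k·fs ± 2.6 MHz for integer k ≥ 0.
k=0: 2.6 MHz.
k=1: 35 MHz, 40.2 MHz.
k=2: 72.6 MHz, 77.8 MHz.
k=3: 110.2 MHz, 115.4 MHz.
k=4: 147.8 MHz, 153 MHz.
Within [49.1 MHz, 113.8 MHz]: 72.6 MHz, 77.8 MHz, 110.2 MHz.

72.6 MHz, 77.8 MHz, 110.2 MHz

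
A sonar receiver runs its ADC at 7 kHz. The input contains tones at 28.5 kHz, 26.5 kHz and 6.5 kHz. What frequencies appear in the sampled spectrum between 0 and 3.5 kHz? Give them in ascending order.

fs/2 = 3.5 kHz.
28.5 kHz mod fs = 0.5 kHz.
0.5 kHz ≤ fs/2 = 3.5 kHz, appears at 0.5 kHz.
26.5 kHz mod fs = 5.5 kHz.
5.5 kHz > fs/2 = 3.5 kHz, folds to fs − 5.5 kHz = 1.5 kHz.
6.5 kHz > fs/2 = 3.5 kHz, folds to fs − 6.5 kHz = 0.5 kHz.
Distinct values: {0.5 kHz, 1.5 kHz}.

0.5 kHz, 1.5 kHz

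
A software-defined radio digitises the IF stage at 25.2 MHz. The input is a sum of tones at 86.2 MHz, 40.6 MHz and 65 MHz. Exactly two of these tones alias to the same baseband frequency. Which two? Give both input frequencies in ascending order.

fs/2 = 12.6 MHz.
86.2 MHz mod fs = 10.6 MHz.
10.6 MHz ≤ fs/2 = 12.6 MHz, appears at 10.6 MHz.
40.6 MHz mod fs = 15.4 MHz.
15.4 MHz > fs/2 = 12.6 MHz, folds to fs − 15.4 MHz = 9.8 MHz.
65 MHz mod fs = 14.6 MHz.
14.6 MHz > fs/2 = 12.6 MHz, folds to fs − 14.6 MHz = 10.6 MHz.
65 MHz and 86.2 MHz both map to 10.6 MHz.

65 MHz, 86.2 MHz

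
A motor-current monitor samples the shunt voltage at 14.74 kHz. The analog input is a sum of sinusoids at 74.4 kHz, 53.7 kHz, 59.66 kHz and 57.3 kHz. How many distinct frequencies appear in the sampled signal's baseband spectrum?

3

fs/2 = 7.37 kHz.
74.4 kHz mod fs = 0.7 kHz.
0.7 kHz ≤ fs/2 = 7.37 kHz, appears at 0.7 kHz.
53.7 kHz mod fs = 9.48 kHz.
9.48 kHz > fs/2 = 7.37 kHz, folds to fs − 9.48 kHz = 5.26 kHz.
59.66 kHz mod fs = 0.7 kHz.
0.7 kHz ≤ fs/2 = 7.37 kHz, appears at 0.7 kHz.
57.3 kHz mod fs = 13.08 kHz.
13.08 kHz > fs/2 = 7.37 kHz, folds to fs − 13.08 kHz = 1.66 kHz.
Distinct values: {0.7 kHz, 1.66 kHz, 5.26 kHz} → 3.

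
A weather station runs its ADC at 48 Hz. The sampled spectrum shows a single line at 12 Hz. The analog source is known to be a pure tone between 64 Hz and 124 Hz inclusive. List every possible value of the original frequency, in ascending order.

84 Hz, 108 Hz

Frequencies that alias to 12 Hz are k·fs ± 12 Hz for integer k ≥ 0.
k=0: 12 Hz.
k=1: 36 Hz, 60 Hz.
k=2: 84 Hz, 108 Hz.
k=3: 132 Hz, 156 Hz.
Within [64 Hz, 124 Hz]: 84 Hz, 108 Hz.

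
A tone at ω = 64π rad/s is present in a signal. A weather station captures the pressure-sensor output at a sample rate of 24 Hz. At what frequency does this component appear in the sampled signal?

8 Hz

ω = 64π rad/s → f = ω/(2π) = 32 Hz.
32 Hz mod fs = 8 Hz.
8 Hz ≤ fs/2 = 12 Hz, appears at 8 Hz.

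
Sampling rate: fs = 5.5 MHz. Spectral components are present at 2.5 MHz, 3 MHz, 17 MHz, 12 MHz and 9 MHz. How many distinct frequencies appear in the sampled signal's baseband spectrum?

4

fs/2 = 2.75 MHz.
2.5 MHz ≤ fs/2 = 2.75 MHz, passes unchanged.
3 MHz > fs/2 = 2.75 MHz, folds to fs − 3 MHz = 2.5 MHz.
17 MHz mod fs = 0.5 MHz.
0.5 MHz ≤ fs/2 = 2.75 MHz, appears at 0.5 MHz.
12 MHz mod fs = 1 MHz.
1 MHz ≤ fs/2 = 2.75 MHz, appears at 1 MHz.
9 MHz mod fs = 3.5 MHz.
3.5 MHz > fs/2 = 2.75 MHz, folds to fs − 3.5 MHz = 2 MHz.
Distinct values: {0.5 MHz, 1 MHz, 2 MHz, 2.5 MHz} → 4.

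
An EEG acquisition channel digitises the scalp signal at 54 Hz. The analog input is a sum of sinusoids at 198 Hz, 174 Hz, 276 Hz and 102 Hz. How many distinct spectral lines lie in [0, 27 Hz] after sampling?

fs/2 = 27 Hz.
198 Hz mod fs = 36 Hz.
36 Hz > fs/2 = 27 Hz, folds to fs − 36 Hz = 18 Hz.
174 Hz mod fs = 12 Hz.
12 Hz ≤ fs/2 = 27 Hz, appears at 12 Hz.
276 Hz mod fs = 6 Hz.
6 Hz ≤ fs/2 = 27 Hz, appears at 6 Hz.
102 Hz mod fs = 48 Hz.
48 Hz > fs/2 = 27 Hz, folds to fs − 48 Hz = 6 Hz.
Distinct values: {6 Hz, 12 Hz, 18 Hz} → 3.

3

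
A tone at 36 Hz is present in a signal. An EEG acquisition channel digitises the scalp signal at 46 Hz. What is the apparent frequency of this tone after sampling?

10 Hz

36 Hz > fs/2 = 23 Hz, folds to fs − 36 Hz = 10 Hz.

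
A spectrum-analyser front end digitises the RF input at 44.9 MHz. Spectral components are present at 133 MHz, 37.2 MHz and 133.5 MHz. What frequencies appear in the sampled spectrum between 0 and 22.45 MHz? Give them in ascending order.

fs/2 = 22.45 MHz.
133 MHz mod fs = 43.2 MHz.
43.2 MHz > fs/2 = 22.45 MHz, folds to fs − 43.2 MHz = 1.7 MHz.
37.2 MHz > fs/2 = 22.45 MHz, folds to fs − 37.2 MHz = 7.7 MHz.
133.5 MHz mod fs = 43.7 MHz.
43.7 MHz > fs/2 = 22.45 MHz, folds to fs − 43.7 MHz = 1.2 MHz.
Distinct values: {1.2 MHz, 1.7 MHz, 7.7 MHz}.

1.2 MHz, 1.7 MHz, 7.7 MHz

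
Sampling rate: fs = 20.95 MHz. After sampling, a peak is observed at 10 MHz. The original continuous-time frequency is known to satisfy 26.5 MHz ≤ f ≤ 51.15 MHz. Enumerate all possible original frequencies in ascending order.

30.95 MHz, 31.9 MHz

Frequencies that alias to 10 MHz are k·fs ± 10 MHz for integer k ≥ 0.
k=0: 10 MHz.
k=1: 10.95 MHz, 30.95 MHz.
k=2: 31.9 MHz, 51.9 MHz.
k=3: 52.85 MHz, 72.85 MHz.
Within [26.5 MHz, 51.15 MHz]: 30.95 MHz, 31.9 MHz.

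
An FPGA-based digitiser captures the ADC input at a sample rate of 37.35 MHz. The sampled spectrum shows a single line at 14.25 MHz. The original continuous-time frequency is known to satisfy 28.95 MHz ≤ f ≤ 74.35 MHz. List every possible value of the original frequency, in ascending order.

51.6 MHz, 60.45 MHz

Frequencies that alias to 14.25 MHz are k·fs ± 14.25 MHz for integer k ≥ 0.
k=0: 14.25 MHz.
k=1: 23.1 MHz, 51.6 MHz.
k=2: 60.45 MHz, 88.95 MHz.
k=3: 97.8 MHz, 126.3 MHz.
Within [28.95 MHz, 74.35 MHz]: 51.6 MHz, 60.45 MHz.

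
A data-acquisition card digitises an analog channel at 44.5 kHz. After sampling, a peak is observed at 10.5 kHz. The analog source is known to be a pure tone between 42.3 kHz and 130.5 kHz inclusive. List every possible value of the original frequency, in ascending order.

Frequencies that alias to 10.5 kHz are k·fs ± 10.5 kHz for integer k ≥ 0.
k=0: 10.5 kHz.
k=1: 34 kHz, 55 kHz.
k=2: 78.5 kHz, 99.5 kHz.
k=3: 123 kHz, 144 kHz.
k=4: 167.5 kHz, 188.5 kHz.
Within [42.3 kHz, 130.5 kHz]: 55 kHz, 78.5 kHz, 99.5 kHz, 123 kHz.

55 kHz, 78.5 kHz, 99.5 kHz, 123 kHz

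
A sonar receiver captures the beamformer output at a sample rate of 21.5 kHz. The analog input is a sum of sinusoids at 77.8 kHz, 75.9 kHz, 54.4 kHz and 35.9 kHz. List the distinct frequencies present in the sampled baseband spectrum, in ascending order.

fs/2 = 10.75 kHz.
77.8 kHz mod fs = 13.3 kHz.
13.3 kHz > fs/2 = 10.75 kHz, folds to fs − 13.3 kHz = 8.2 kHz.
75.9 kHz mod fs = 11.4 kHz.
11.4 kHz > fs/2 = 10.75 kHz, folds to fs − 11.4 kHz = 10.1 kHz.
54.4 kHz mod fs = 11.4 kHz.
11.4 kHz > fs/2 = 10.75 kHz, folds to fs − 11.4 kHz = 10.1 kHz.
35.9 kHz mod fs = 14.4 kHz.
14.4 kHz > fs/2 = 10.75 kHz, folds to fs − 14.4 kHz = 7.1 kHz.
Distinct values: {7.1 kHz, 8.2 kHz, 10.1 kHz}.

7.1 kHz, 8.2 kHz, 10.1 kHz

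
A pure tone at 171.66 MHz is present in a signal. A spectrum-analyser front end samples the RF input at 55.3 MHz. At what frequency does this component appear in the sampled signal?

5.76 MHz

171.66 MHz mod fs = 5.76 MHz.
5.76 MHz ≤ fs/2 = 27.65 MHz, appears at 5.76 MHz.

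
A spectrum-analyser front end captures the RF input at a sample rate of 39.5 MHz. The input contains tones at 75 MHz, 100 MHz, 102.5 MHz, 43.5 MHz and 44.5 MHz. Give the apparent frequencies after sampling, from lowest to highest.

4 MHz, 5 MHz, 16 MHz, 18.5 MHz

fs/2 = 19.75 MHz.
75 MHz mod fs = 35.5 MHz.
35.5 MHz > fs/2 = 19.75 MHz, folds to fs − 35.5 MHz = 4 MHz.
100 MHz mod fs = 21 MHz.
21 MHz > fs/2 = 19.75 MHz, folds to fs − 21 MHz = 18.5 MHz.
102.5 MHz mod fs = 23.5 MHz.
23.5 MHz > fs/2 = 19.75 MHz, folds to fs − 23.5 MHz = 16 MHz.
43.5 MHz mod fs = 4 MHz.
4 MHz ≤ fs/2 = 19.75 MHz, appears at 4 MHz.
44.5 MHz mod fs = 5 MHz.
5 MHz ≤ fs/2 = 19.75 MHz, appears at 5 MHz.
Distinct values: {4 MHz, 5 MHz, 16 MHz, 18.5 MHz}.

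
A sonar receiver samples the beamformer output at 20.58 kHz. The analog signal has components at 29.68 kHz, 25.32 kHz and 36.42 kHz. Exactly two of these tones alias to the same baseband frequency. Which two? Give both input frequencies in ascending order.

fs/2 = 10.29 kHz.
29.68 kHz mod fs = 9.1 kHz.
9.1 kHz ≤ fs/2 = 10.29 kHz, appears at 9.1 kHz.
25.32 kHz mod fs = 4.74 kHz.
4.74 kHz ≤ fs/2 = 10.29 kHz, appears at 4.74 kHz.
36.42 kHz mod fs = 15.84 kHz.
15.84 kHz > fs/2 = 10.29 kHz, folds to fs − 15.84 kHz = 4.74 kHz.
25.32 kHz and 36.42 kHz both map to 4.74 kHz.

25.32 kHz, 36.42 kHz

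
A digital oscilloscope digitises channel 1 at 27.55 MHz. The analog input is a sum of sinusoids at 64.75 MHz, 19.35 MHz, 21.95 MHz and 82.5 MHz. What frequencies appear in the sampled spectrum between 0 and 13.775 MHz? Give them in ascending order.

fs/2 = 13.775 MHz.
64.75 MHz mod fs = 9.65 MHz.
9.65 MHz ≤ fs/2 = 13.775 MHz, appears at 9.65 MHz.
19.35 MHz > fs/2 = 13.775 MHz, folds to fs − 19.35 MHz = 8.2 MHz.
21.95 MHz > fs/2 = 13.775 MHz, folds to fs − 21.95 MHz = 5.6 MHz.
82.5 MHz mod fs = 27.4 MHz.
27.4 MHz > fs/2 = 13.775 MHz, folds to fs − 27.4 MHz = 0.15 MHz.
Distinct values: {0.15 MHz, 5.6 MHz, 8.2 MHz, 9.65 MHz}.

0.15 MHz, 5.6 MHz, 8.2 MHz, 9.65 MHz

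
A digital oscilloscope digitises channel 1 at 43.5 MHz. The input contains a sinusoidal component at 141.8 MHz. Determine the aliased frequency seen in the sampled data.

141.8 MHz mod fs = 11.3 MHz.
11.3 MHz ≤ fs/2 = 21.75 MHz, appears at 11.3 MHz.

11.3 MHz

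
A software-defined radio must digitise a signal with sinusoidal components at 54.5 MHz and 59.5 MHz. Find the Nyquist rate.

119 MHz

Highest-frequency component: 59.5 MHz.
Nyquist rate = 2 × 59.5 MHz = 119 MHz.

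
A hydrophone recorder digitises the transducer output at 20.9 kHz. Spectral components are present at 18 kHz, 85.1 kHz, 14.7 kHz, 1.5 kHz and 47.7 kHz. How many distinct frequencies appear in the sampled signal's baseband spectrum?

fs/2 = 10.45 kHz.
18 kHz > fs/2 = 10.45 kHz, folds to fs − 18 kHz = 2.9 kHz.
85.1 kHz mod fs = 1.5 kHz.
1.5 kHz ≤ fs/2 = 10.45 kHz, appears at 1.5 kHz.
14.7 kHz > fs/2 = 10.45 kHz, folds to fs − 14.7 kHz = 6.2 kHz.
1.5 kHz ≤ fs/2 = 10.45 kHz, passes unchanged.
47.7 kHz mod fs = 5.9 kHz.
5.9 kHz ≤ fs/2 = 10.45 kHz, appears at 5.9 kHz.
Distinct values: {1.5 kHz, 2.9 kHz, 5.9 kHz, 6.2 kHz} → 4.

4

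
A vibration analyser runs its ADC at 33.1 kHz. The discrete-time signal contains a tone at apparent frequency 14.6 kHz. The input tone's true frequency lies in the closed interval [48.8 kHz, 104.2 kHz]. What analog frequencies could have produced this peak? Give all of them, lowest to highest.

51.6 kHz, 80.8 kHz, 84.7 kHz

Frequencies that alias to 14.6 kHz are k·fs ± 14.6 kHz for integer k ≥ 0.
k=0: 14.6 kHz.
k=1: 18.5 kHz, 47.7 kHz.
k=2: 51.6 kHz, 80.8 kHz.
k=3: 84.7 kHz, 113.9 kHz.
k=4: 117.8 kHz, 147 kHz.
Within [48.8 kHz, 104.2 kHz]: 51.6 kHz, 80.8 kHz, 84.7 kHz.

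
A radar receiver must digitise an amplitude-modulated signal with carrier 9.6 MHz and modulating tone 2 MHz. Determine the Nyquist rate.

23.2 MHz

AM sidebands sit at fc ± fm = 7.6 MHz and 11.6 MHz.
Highest-frequency component: 11.6 MHz.
Nyquist rate = 2 × 11.6 MHz = 23.2 MHz.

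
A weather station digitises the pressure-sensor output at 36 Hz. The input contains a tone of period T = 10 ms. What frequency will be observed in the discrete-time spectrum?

T = 10 ms → f = 1/T = 100 Hz.
100 Hz mod fs = 28 Hz.
28 Hz > fs/2 = 18 Hz, folds to fs − 28 Hz = 8 Hz.

8 Hz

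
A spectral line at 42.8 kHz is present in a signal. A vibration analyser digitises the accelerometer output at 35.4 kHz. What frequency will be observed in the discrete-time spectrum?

7.4 kHz

42.8 kHz mod fs = 7.4 kHz.
7.4 kHz ≤ fs/2 = 17.7 kHz, appears at 7.4 kHz.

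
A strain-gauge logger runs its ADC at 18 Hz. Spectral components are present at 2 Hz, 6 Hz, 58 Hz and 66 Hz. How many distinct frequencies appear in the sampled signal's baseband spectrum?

3

fs/2 = 9 Hz.
2 Hz ≤ fs/2 = 9 Hz, passes unchanged.
6 Hz ≤ fs/2 = 9 Hz, passes unchanged.
58 Hz mod fs = 4 Hz.
4 Hz ≤ fs/2 = 9 Hz, appears at 4 Hz.
66 Hz mod fs = 12 Hz.
12 Hz > fs/2 = 9 Hz, folds to fs − 12 Hz = 6 Hz.
Distinct values: {2 Hz, 4 Hz, 6 Hz} → 3.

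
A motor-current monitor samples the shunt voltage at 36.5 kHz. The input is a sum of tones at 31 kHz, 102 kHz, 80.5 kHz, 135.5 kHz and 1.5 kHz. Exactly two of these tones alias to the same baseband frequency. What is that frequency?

7.5 kHz

fs/2 = 18.25 kHz.
31 kHz > fs/2 = 18.25 kHz, folds to fs − 31 kHz = 5.5 kHz.
102 kHz mod fs = 29 kHz.
29 kHz > fs/2 = 18.25 kHz, folds to fs − 29 kHz = 7.5 kHz.
80.5 kHz mod fs = 7.5 kHz.
7.5 kHz ≤ fs/2 = 18.25 kHz, appears at 7.5 kHz.
135.5 kHz mod fs = 26 kHz.
26 kHz > fs/2 = 18.25 kHz, folds to fs − 26 kHz = 10.5 kHz.
1.5 kHz ≤ fs/2 = 18.25 kHz, passes unchanged.
80.5 kHz and 102 kHz both map to 7.5 kHz.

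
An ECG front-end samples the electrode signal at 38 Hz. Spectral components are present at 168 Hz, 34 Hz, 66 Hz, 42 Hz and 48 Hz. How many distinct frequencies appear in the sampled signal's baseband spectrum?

fs/2 = 19 Hz.
168 Hz mod fs = 16 Hz.
16 Hz ≤ fs/2 = 19 Hz, appears at 16 Hz.
34 Hz > fs/2 = 19 Hz, folds to fs − 34 Hz = 4 Hz.
66 Hz mod fs = 28 Hz.
28 Hz > fs/2 = 19 Hz, folds to fs − 28 Hz = 10 Hz.
42 Hz mod fs = 4 Hz.
4 Hz ≤ fs/2 = 19 Hz, appears at 4 Hz.
48 Hz mod fs = 10 Hz.
10 Hz ≤ fs/2 = 19 Hz, appears at 10 Hz.
Distinct values: {4 Hz, 10 Hz, 16 Hz} → 3.

3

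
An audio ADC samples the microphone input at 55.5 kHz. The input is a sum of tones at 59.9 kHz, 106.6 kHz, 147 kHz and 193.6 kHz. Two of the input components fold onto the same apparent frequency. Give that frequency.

4.4 kHz

fs/2 = 27.75 kHz.
59.9 kHz mod fs = 4.4 kHz.
4.4 kHz ≤ fs/2 = 27.75 kHz, appears at 4.4 kHz.
106.6 kHz mod fs = 51.1 kHz.
51.1 kHz > fs/2 = 27.75 kHz, folds to fs − 51.1 kHz = 4.4 kHz.
147 kHz mod fs = 36 kHz.
36 kHz > fs/2 = 27.75 kHz, folds to fs − 36 kHz = 19.5 kHz.
193.6 kHz mod fs = 27.1 kHz.
27.1 kHz ≤ fs/2 = 27.75 kHz, appears at 27.1 kHz.
59.9 kHz and 106.6 kHz both map to 4.4 kHz.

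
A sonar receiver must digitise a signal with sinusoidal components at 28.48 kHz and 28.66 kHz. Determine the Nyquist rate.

57.32 kHz

Highest-frequency component: 28.66 kHz.
Nyquist rate = 2 × 28.66 kHz = 57.32 kHz.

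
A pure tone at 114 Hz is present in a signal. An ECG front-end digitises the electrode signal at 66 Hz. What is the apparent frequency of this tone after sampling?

114 Hz mod fs = 48 Hz.
48 Hz > fs/2 = 33 Hz, folds to fs − 48 Hz = 18 Hz.

18 Hz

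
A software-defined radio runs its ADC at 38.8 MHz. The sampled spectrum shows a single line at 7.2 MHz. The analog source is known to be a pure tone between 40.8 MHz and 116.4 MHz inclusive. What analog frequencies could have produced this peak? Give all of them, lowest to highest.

Frequencies that alias to 7.2 MHz are k·fs ± 7.2 MHz for integer k ≥ 0.
k=0: 7.2 MHz.
k=1: 31.6 MHz, 46 MHz.
k=2: 70.4 MHz, 84.8 MHz.
k=3: 109.2 MHz, 123.6 MHz.
k=4: 148 MHz, 162.4 MHz.
Within [40.8 MHz, 116.4 MHz]: 46 MHz, 70.4 MHz, 84.8 MHz, 109.2 MHz.

46 MHz, 70.4 MHz, 84.8 MHz, 109.2 MHz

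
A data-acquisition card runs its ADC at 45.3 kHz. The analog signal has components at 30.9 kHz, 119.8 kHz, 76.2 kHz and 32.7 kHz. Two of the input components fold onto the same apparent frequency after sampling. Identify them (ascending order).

30.9 kHz, 76.2 kHz

fs/2 = 22.65 kHz.
30.9 kHz > fs/2 = 22.65 kHz, folds to fs − 30.9 kHz = 14.4 kHz.
119.8 kHz mod fs = 29.2 kHz.
29.2 kHz > fs/2 = 22.65 kHz, folds to fs − 29.2 kHz = 16.1 kHz.
76.2 kHz mod fs = 30.9 kHz.
30.9 kHz > fs/2 = 22.65 kHz, folds to fs − 30.9 kHz = 14.4 kHz.
32.7 kHz > fs/2 = 22.65 kHz, folds to fs − 32.7 kHz = 12.6 kHz.
30.9 kHz and 76.2 kHz both map to 14.4 kHz.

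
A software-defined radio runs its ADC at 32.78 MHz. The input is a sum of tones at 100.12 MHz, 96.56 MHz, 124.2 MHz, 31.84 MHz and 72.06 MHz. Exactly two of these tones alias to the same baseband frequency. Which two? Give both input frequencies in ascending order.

96.56 MHz, 100.12 MHz

fs/2 = 16.39 MHz.
100.12 MHz mod fs = 1.78 MHz.
1.78 MHz ≤ fs/2 = 16.39 MHz, appears at 1.78 MHz.
96.56 MHz mod fs = 31 MHz.
31 MHz > fs/2 = 16.39 MHz, folds to fs − 31 MHz = 1.78 MHz.
124.2 MHz mod fs = 25.86 MHz.
25.86 MHz > fs/2 = 16.39 MHz, folds to fs − 25.86 MHz = 6.92 MHz.
31.84 MHz > fs/2 = 16.39 MHz, folds to fs − 31.84 MHz = 0.94 MHz.
72.06 MHz mod fs = 6.5 MHz.
6.5 MHz ≤ fs/2 = 16.39 MHz, appears at 6.5 MHz.
96.56 MHz and 100.12 MHz both map to 1.78 MHz.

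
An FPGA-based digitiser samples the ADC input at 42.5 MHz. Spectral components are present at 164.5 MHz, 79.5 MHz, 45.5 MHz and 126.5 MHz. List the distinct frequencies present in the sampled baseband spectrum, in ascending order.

1 MHz, 3 MHz, 5.5 MHz

fs/2 = 21.25 MHz.
164.5 MHz mod fs = 37 MHz.
37 MHz > fs/2 = 21.25 MHz, folds to fs − 37 MHz = 5.5 MHz.
79.5 MHz mod fs = 37 MHz.
37 MHz > fs/2 = 21.25 MHz, folds to fs − 37 MHz = 5.5 MHz.
45.5 MHz mod fs = 3 MHz.
3 MHz ≤ fs/2 = 21.25 MHz, appears at 3 MHz.
126.5 MHz mod fs = 41.5 MHz.
41.5 MHz > fs/2 = 21.25 MHz, folds to fs − 41.5 MHz = 1 MHz.
Distinct values: {1 MHz, 3 MHz, 5.5 MHz}.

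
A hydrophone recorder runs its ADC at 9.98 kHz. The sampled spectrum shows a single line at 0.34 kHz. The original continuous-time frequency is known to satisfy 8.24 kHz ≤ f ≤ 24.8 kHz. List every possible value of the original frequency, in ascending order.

9.64 kHz, 10.32 kHz, 19.62 kHz, 20.3 kHz

Frequencies that alias to 0.34 kHz are k·fs ± 0.34 kHz for integer k ≥ 0.
k=0: 0.34 kHz.
k=1: 9.64 kHz, 10.32 kHz.
k=2: 19.62 kHz, 20.3 kHz.
k=3: 29.6 kHz, 30.28 kHz.
Within [8.24 kHz, 24.8 kHz]: 9.64 kHz, 10.32 kHz, 19.62 kHz, 20.3 kHz.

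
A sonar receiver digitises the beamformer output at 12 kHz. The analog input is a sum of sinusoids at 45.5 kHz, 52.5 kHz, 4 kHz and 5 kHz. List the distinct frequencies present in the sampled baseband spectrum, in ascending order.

fs/2 = 6 kHz.
45.5 kHz mod fs = 9.5 kHz.
9.5 kHz > fs/2 = 6 kHz, folds to fs − 9.5 kHz = 2.5 kHz.
52.5 kHz mod fs = 4.5 kHz.
4.5 kHz ≤ fs/2 = 6 kHz, appears at 4.5 kHz.
4 kHz ≤ fs/2 = 6 kHz, passes unchanged.
5 kHz ≤ fs/2 = 6 kHz, passes unchanged.
Distinct values: {2.5 kHz, 4 kHz, 4.5 kHz, 5 kHz}.

2.5 kHz, 4 kHz, 4.5 kHz, 5 kHz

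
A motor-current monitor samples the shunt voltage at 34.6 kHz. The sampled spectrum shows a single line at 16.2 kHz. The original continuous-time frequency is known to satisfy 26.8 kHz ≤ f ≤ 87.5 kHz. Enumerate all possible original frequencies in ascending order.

50.8 kHz, 53 kHz, 85.4 kHz

Frequencies that alias to 16.2 kHz are k·fs ± 16.2 kHz for integer k ≥ 0.
k=0: 16.2 kHz.
k=1: 18.4 kHz, 50.8 kHz.
k=2: 53 kHz, 85.4 kHz.
k=3: 87.6 kHz, 120 kHz.
Within [26.8 kHz, 87.5 kHz]: 50.8 kHz, 53 kHz, 85.4 kHz.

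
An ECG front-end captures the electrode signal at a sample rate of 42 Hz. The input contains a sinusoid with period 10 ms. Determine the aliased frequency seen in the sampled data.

T = 10 ms → f = 1/T = 100 Hz.
100 Hz mod fs = 16 Hz.
16 Hz ≤ fs/2 = 21 Hz, appears at 16 Hz.

16 Hz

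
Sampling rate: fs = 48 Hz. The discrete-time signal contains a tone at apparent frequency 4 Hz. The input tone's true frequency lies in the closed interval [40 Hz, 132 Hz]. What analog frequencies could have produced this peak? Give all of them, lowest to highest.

Frequencies that alias to 4 Hz are k·fs ± 4 Hz for integer k ≥ 0.
k=0: 4 Hz.
k=1: 44 Hz, 52 Hz.
k=2: 92 Hz, 100 Hz.
k=3: 140 Hz, 148 Hz.
Within [40 Hz, 132 Hz]: 44 Hz, 52 Hz, 92 Hz, 100 Hz.

44 Hz, 52 Hz, 92 Hz, 100 Hz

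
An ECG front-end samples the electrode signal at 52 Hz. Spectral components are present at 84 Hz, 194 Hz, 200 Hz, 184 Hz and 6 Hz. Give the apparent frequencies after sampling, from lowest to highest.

fs/2 = 26 Hz.
84 Hz mod fs = 32 Hz.
32 Hz > fs/2 = 26 Hz, folds to fs − 32 Hz = 20 Hz.
194 Hz mod fs = 38 Hz.
38 Hz > fs/2 = 26 Hz, folds to fs − 38 Hz = 14 Hz.
200 Hz mod fs = 44 Hz.
44 Hz > fs/2 = 26 Hz, folds to fs − 44 Hz = 8 Hz.
184 Hz mod fs = 28 Hz.
28 Hz > fs/2 = 26 Hz, folds to fs − 28 Hz = 24 Hz.
6 Hz ≤ fs/2 = 26 Hz, passes unchanged.
Distinct values: {6 Hz, 8 Hz, 14 Hz, 20 Hz, 24 Hz}.

6 Hz, 8 Hz, 14 Hz, 20 Hz, 24 Hz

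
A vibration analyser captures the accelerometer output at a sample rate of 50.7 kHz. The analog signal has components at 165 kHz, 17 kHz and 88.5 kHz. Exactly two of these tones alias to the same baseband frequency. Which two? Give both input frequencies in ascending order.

fs/2 = 25.35 kHz.
165 kHz mod fs = 12.9 kHz.
12.9 kHz ≤ fs/2 = 25.35 kHz, appears at 12.9 kHz.
17 kHz ≤ fs/2 = 25.35 kHz, passes unchanged.
88.5 kHz mod fs = 37.8 kHz.
37.8 kHz > fs/2 = 25.35 kHz, folds to fs − 37.8 kHz = 12.9 kHz.
88.5 kHz and 165 kHz both map to 12.9 kHz.

88.5 kHz, 165 kHz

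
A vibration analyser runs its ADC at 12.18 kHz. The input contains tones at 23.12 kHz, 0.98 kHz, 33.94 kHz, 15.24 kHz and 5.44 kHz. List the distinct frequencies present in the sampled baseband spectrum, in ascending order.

0.98 kHz, 1.24 kHz, 2.6 kHz, 3.06 kHz, 5.44 kHz

fs/2 = 6.09 kHz.
23.12 kHz mod fs = 10.94 kHz.
10.94 kHz > fs/2 = 6.09 kHz, folds to fs − 10.94 kHz = 1.24 kHz.
0.98 kHz ≤ fs/2 = 6.09 kHz, passes unchanged.
33.94 kHz mod fs = 9.58 kHz.
9.58 kHz > fs/2 = 6.09 kHz, folds to fs − 9.58 kHz = 2.6 kHz.
15.24 kHz mod fs = 3.06 kHz.
3.06 kHz ≤ fs/2 = 6.09 kHz, appears at 3.06 kHz.
5.44 kHz ≤ fs/2 = 6.09 kHz, passes unchanged.
Distinct values: {0.98 kHz, 1.24 kHz, 2.6 kHz, 3.06 kHz, 5.44 kHz}.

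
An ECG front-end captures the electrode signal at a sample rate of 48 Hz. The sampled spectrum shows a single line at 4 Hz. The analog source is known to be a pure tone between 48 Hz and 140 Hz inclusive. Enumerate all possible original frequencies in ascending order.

Frequencies that alias to 4 Hz are k·fs ± 4 Hz for integer k ≥ 0.
k=0: 4 Hz.
k=1: 44 Hz, 52 Hz.
k=2: 92 Hz, 100 Hz.
k=3: 140 Hz, 148 Hz.
k=4: 188 Hz, 196 Hz.
Within [48 Hz, 140 Hz]: 52 Hz, 92 Hz, 100 Hz, 140 Hz.

52 Hz, 92 Hz, 100 Hz, 140 Hz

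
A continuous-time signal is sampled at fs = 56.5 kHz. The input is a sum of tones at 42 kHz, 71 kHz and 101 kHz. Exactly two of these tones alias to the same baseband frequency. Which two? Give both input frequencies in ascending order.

42 kHz, 71 kHz

fs/2 = 28.25 kHz.
42 kHz > fs/2 = 28.25 kHz, folds to fs − 42 kHz = 14.5 kHz.
71 kHz mod fs = 14.5 kHz.
14.5 kHz ≤ fs/2 = 28.25 kHz, appears at 14.5 kHz.
101 kHz mod fs = 44.5 kHz.
44.5 kHz > fs/2 = 28.25 kHz, folds to fs − 44.5 kHz = 12 kHz.
42 kHz and 71 kHz both map to 14.5 kHz.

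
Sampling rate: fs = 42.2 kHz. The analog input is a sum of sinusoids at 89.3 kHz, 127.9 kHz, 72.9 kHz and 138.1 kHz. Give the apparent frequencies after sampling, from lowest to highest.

1.3 kHz, 4.9 kHz, 11.5 kHz

fs/2 = 21.1 kHz.
89.3 kHz mod fs = 4.9 kHz.
4.9 kHz ≤ fs/2 = 21.1 kHz, appears at 4.9 kHz.
127.9 kHz mod fs = 1.3 kHz.
1.3 kHz ≤ fs/2 = 21.1 kHz, appears at 1.3 kHz.
72.9 kHz mod fs = 30.7 kHz.
30.7 kHz > fs/2 = 21.1 kHz, folds to fs − 30.7 kHz = 11.5 kHz.
138.1 kHz mod fs = 11.5 kHz.
11.5 kHz ≤ fs/2 = 21.1 kHz, appears at 11.5 kHz.
Distinct values: {1.3 kHz, 4.9 kHz, 11.5 kHz}.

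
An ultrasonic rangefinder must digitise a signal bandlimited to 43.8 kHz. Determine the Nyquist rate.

Nyquist rate = 2 × 43.8 kHz = 87.6 kHz.

87.6 kHz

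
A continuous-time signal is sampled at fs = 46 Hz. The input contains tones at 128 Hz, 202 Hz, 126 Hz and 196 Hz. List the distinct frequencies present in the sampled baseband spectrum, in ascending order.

10 Hz, 12 Hz, 18 Hz

fs/2 = 23 Hz.
128 Hz mod fs = 36 Hz.
36 Hz > fs/2 = 23 Hz, folds to fs − 36 Hz = 10 Hz.
202 Hz mod fs = 18 Hz.
18 Hz ≤ fs/2 = 23 Hz, appears at 18 Hz.
126 Hz mod fs = 34 Hz.
34 Hz > fs/2 = 23 Hz, folds to fs − 34 Hz = 12 Hz.
196 Hz mod fs = 12 Hz.
12 Hz ≤ fs/2 = 23 Hz, appears at 12 Hz.
Distinct values: {10 Hz, 12 Hz, 18 Hz}.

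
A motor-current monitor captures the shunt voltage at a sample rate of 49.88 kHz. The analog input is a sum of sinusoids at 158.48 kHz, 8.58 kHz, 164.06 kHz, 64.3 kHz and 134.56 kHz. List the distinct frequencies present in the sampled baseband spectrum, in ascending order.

8.58 kHz, 8.84 kHz, 14.42 kHz, 15.08 kHz

fs/2 = 24.94 kHz.
158.48 kHz mod fs = 8.84 kHz.
8.84 kHz ≤ fs/2 = 24.94 kHz, appears at 8.84 kHz.
8.58 kHz ≤ fs/2 = 24.94 kHz, passes unchanged.
164.06 kHz mod fs = 14.42 kHz.
14.42 kHz ≤ fs/2 = 24.94 kHz, appears at 14.42 kHz.
64.3 kHz mod fs = 14.42 kHz.
14.42 kHz ≤ fs/2 = 24.94 kHz, appears at 14.42 kHz.
134.56 kHz mod fs = 34.8 kHz.
34.8 kHz > fs/2 = 24.94 kHz, folds to fs − 34.8 kHz = 15.08 kHz.
Distinct values: {8.58 kHz, 8.84 kHz, 14.42 kHz, 15.08 kHz}.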